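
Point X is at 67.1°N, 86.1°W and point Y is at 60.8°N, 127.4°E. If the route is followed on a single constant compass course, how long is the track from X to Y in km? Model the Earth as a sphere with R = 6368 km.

7151 km

Δψ = ln[tan(π/4+φ₂/2)/tan(π/4+φ₁/2)] = -0.2516;  Δφ = -0.1100 rad,  Δλ = -2.5569 rad
q = Δφ/Δψ = 0.4371
d = R·√(Δφ² + q²Δλ²) = 6368·1.12295 = 7151 km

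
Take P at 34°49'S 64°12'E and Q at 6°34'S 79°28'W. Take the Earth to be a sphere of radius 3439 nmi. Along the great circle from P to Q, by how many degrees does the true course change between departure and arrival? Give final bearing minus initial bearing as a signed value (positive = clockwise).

Initial bearing θ₁ = atan2(sin Δλ cos φ₂, cos φ₁ sin φ₂ − sin φ₁ cos φ₂ cos Δλ) = 226.90°
Final bearing θ₂ = (initial bearing from the destination back to the start) + 180° = 322.89°
Δθ = θ₂ − θ₁ = +96.0°

+96.0°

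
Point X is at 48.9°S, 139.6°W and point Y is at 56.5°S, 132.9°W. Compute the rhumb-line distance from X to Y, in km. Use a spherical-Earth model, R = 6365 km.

Rhumb course C = atan2(Δλ, Δψ) with Δψ = ln[tan(π/4+φ₂/2)/tan(π/4+φ₁/2)] = -0.2196, Δλ = +0.1169 → C = 151.97°
d = R·|Δφ| / |cos C| = 6365·0.13265 / 0.88267 = 957 km

957 km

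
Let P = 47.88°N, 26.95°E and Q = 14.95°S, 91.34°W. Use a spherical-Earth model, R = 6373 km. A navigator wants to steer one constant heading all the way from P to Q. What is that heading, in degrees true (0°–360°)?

239.5°

Δψ = ln[tan(π/4+φ₂/2)/tan(π/4+φ₁/2)] = -1.2183
Δλ = -2.0645 rad (taken the short way round)
course = atan2(Δλ, Δψ) = 239.46°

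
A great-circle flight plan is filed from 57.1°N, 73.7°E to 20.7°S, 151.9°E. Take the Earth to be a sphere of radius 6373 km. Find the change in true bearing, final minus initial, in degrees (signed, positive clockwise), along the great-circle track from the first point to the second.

+36.1°

Initial bearing θ₁ = atan2(sin Δλ cos φ₂, cos φ₁ sin φ₂ − sin φ₁ cos φ₂ cos Δλ) = 111.06°
Final bearing θ₂ = (initial bearing from the destination back to the start) + 180° = 147.19°
Δθ = θ₂ − θ₁ = +36.1°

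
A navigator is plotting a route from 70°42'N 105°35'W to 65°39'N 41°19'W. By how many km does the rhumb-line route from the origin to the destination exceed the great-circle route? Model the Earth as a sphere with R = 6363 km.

Great circle: cos σ = sin φ₁ sin φ₂ + cos φ₁ cos φ₂ cos Δλ,  σ = 0.4052 rad → d_gc = 2578.5 km
Rhumb line: Δψ = -0.2381, q = Δφ/Δψ = 0.3701, d_rh = R√(Δφ²+q²Δλ²) = 2700.7 km
Excess = 2700.7 − 2578.5 = 122.2 ≈ 122 km

122 km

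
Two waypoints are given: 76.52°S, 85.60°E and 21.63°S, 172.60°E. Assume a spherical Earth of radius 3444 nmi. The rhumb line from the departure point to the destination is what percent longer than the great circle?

Great circle: σ = 1.1920 rad → d_gc = Rσ = 4105.3 nmi
Rhumb: Δφ = +0.9580, Δλ = +1.5184, Δψ = +1.7487, q = Δφ/Δψ = 0.5478 → d_rh = R√(Δφ²+q²Δλ²) = 4369.6 nmi
Excess = (4369.6 − 4105.3) / 4105.3 = 264.3 / 4105.3 = 6.44% ≈ 6.4%

6.4%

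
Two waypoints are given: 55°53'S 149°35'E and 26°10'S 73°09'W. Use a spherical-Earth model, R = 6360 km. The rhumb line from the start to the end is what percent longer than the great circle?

16.2%

Great circle: σ = 1.5755 rad → d_gc = Rσ = 10019.9 km
Rhumb: Δφ = +0.5187, Δλ = +2.3958, Δψ = +0.7080, q = Δφ/Δψ = 0.7326 → d_rh = R√(Δφ²+q²Δλ²) = 11639.8 km
Excess = (11639.8 − 10019.9) / 10019.9 = 1619.9 / 10019.9 = 16.17% ≈ 16.2%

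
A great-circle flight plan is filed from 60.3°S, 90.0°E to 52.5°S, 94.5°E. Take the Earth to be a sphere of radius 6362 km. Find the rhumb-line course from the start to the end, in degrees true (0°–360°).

17.6°

Meridional parts: M(φ₁)=-1.3275, M(φ₂)=-1.0804 → ΔM = +0.2471;  Δλ = +0.0785 rad
tan C = Δλ / ΔM = +0.3179 → C = 17.64°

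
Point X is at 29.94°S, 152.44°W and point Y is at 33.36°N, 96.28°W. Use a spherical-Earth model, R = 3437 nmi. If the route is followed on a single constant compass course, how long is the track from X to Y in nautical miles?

4960 nmi

Δψ = ln[tan(π/4+φ₂/2)/tan(π/4+φ₁/2)] = +1.1663;  Δφ = +1.1048 rad,  Δλ = +0.9802 rad
q = Δφ/Δψ = 0.9472
d = R·√(Δφ² + q²Δλ²) = 3437·1.44312 = 4960 nmi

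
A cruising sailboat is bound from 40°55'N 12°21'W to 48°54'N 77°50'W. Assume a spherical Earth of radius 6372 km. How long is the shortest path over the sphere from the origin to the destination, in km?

5071 km

cos σ = sin φ₁ sin φ₂ + cos φ₁ cos φ₂ cos Δλ
      = sin(40.92°)sin(48.90°) + cos(40.92°)cos(48.90°)cos(-65.48°) = 0.6997
σ = 45.598° → d = Rσ = 6372·0.79584 = 5071 km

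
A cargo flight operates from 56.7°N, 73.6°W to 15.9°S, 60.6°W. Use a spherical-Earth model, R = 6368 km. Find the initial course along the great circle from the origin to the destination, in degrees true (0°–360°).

167.0°

θ = atan2( sin Δλ·cos φ₂ ,  cos φ₁ sin φ₂ − sin φ₁ cos φ₂ cos Δλ )
  = atan2(+0.2163, -0.9336) = 166.95°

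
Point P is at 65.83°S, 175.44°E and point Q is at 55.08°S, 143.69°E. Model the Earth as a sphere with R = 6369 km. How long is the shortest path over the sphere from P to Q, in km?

Haversine: a = sin²(Δφ/2)+cos φ₁ cos φ₂ sin²(Δλ/2) = 0.02631;  σ = 2·atan2(√a,√(1−a))
σ = 18.670° → d = Rσ = 6369·0.32586 = 2075 km

2075 km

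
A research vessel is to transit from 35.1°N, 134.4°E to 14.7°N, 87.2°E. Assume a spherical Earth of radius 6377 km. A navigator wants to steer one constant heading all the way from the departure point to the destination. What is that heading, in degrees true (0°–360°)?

Meridional parts: M(φ₁)=+0.6550, M(φ₂)=+0.2594 → ΔM = -0.3955;  Δλ = -0.8238 rad
tan C = Δλ / ΔM = +2.0827 → C = 244.35°

244.4°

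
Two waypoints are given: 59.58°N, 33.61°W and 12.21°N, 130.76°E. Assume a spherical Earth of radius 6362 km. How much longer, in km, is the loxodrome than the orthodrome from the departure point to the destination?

2944 km

Great circle: cos σ = sin φ₁ sin φ₂ + cos φ₁ cos φ₂ cos Δλ,  σ = 1.8694 rad → d_gc = 11893.2 km
Rhumb line: Δψ = -1.0877, q = Δφ/Δψ = 0.7601, d_rh = R√(Δφ²+q²Δλ²) = 14837.1 km
Excess = 14837.1 − 11893.2 = 2943.9 ≈ 2944 km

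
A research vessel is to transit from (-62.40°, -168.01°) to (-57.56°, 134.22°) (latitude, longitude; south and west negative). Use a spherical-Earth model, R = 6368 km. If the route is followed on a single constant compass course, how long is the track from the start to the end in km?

3250 km

Rhumb course C = atan2(Δλ, Δψ) with Δψ = ln[tan(π/4+φ₂/2)/tan(π/4+φ₁/2)] = +0.1692, Δλ = -1.0083 → C = 279.53°
d = R·|Δφ| / |cos C| = 6368·0.08447 / 0.16550 = 3250 km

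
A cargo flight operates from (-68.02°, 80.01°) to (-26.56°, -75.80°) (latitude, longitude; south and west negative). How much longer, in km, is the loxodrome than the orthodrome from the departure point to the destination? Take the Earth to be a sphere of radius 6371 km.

2459 km

Great circle: cos σ = sin φ₁ sin φ₂ + cos φ₁ cos φ₂ cos Δλ,  σ = 1.4613 rad → d_gc = 9310.1 km
Rhumb line: Δψ = +1.1578, q = Δφ/Δψ = 0.6250, d_rh = R√(Δφ²+q²Δλ²) = 11769.0 km
Excess = 11769.0 − 9310.1 = 2458.9 ≈ 2459 km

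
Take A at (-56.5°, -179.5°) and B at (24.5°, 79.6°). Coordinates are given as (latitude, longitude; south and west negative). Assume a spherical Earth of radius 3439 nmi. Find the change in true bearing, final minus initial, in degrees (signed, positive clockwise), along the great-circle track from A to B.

Initial bearing θ₁ = atan2(sin Δλ cos φ₂, cos φ₁ sin φ₂ − sin φ₁ cos φ₂ cos Δλ) = 275.46°
Final bearing θ₂ = (initial bearing from the destination back to the start) + 180° = 322.86°
Δθ = θ₂ − θ₁ = +47.4°

+47.4°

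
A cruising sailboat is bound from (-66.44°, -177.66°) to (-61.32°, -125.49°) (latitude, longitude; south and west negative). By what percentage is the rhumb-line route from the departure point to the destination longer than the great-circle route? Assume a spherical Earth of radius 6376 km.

2.9%

Great circle: σ = 0.3980 rad → d_gc = Rσ = 2537.7 km
Rhumb: Δφ = +0.0894, Δλ = +0.9105, Δψ = +0.2036, q = Δφ/Δψ = 0.4389 → d_rh = R√(Δφ²+q²Δλ²) = 2610.9 km
Excess = (2610.9 − 2537.7) / 2537.7 = 73.2 / 2537.7 = 2.88% ≈ 2.9%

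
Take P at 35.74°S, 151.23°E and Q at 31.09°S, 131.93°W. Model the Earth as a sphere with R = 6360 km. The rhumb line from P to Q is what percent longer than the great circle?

2.6%

Great circle: σ = 1.0929 rad → d_gc = Rσ = 6951.1 km
Rhumb: Δφ = +0.0812, Δλ = +1.3411, Δψ = +0.0973, q = Δφ/Δψ = 0.8343 → d_rh = R√(Δφ²+q²Δλ²) = 7134.6 km
Excess = (7134.6 − 6951.1) / 6951.1 = 183.5 / 6951.1 = 2.64% ≈ 2.6%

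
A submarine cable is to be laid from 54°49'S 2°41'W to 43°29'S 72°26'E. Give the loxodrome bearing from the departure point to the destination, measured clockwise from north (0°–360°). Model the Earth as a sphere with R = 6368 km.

Δψ = ln[tan(π/4+φ₂/2)/tan(π/4+φ₁/2)] = +0.3042
Δλ = +1.3110 rad (taken the short way round)
course = atan2(Δλ, Δψ) = 76.93°

76.9°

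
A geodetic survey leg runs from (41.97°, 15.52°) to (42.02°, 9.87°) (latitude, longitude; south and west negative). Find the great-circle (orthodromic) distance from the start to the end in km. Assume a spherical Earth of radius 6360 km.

cos σ = sin φ₁ sin φ₂ + cos φ₁ cos φ₂ cos Δλ
      = sin(41.97°)sin(42.02°) + cos(41.97°)cos(42.02°)cos(-5.65°) = 0.9973
σ = 4.199° → d = Rσ = 6360·0.07328 = 466 km

466 km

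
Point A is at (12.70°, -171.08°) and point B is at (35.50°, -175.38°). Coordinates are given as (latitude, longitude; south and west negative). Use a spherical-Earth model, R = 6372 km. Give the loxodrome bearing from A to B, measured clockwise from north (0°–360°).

350.3°

Meridional parts: M(φ₁)=+0.2235, M(φ₂)=+0.6635 → ΔM = +0.4400;  Δλ = -0.0750 rad
tan C = Δλ / ΔM = -0.1706 → C = 350.32°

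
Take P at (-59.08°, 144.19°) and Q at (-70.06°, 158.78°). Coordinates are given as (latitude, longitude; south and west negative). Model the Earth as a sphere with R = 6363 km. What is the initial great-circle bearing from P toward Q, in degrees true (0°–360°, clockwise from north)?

156.7°

θ = atan2( sin Δλ·cos φ₂ ,  cos φ₁ sin φ₂ − sin φ₁ cos φ₂ cos Δλ )
  = atan2(+0.0859, -0.1999) = 156.74°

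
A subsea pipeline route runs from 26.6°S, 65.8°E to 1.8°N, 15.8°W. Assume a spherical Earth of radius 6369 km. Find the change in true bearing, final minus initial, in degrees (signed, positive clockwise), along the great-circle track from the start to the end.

Initial bearing θ₁ = atan2(sin Δλ cos φ₂, cos φ₁ sin φ₂ − sin φ₁ cos φ₂ cos Δλ) = 275.40°
Final bearing θ₂ = (initial bearing from the destination back to the start) + 180° = 297.05°
Δθ = θ₂ − θ₁ = +21.6°

+21.6°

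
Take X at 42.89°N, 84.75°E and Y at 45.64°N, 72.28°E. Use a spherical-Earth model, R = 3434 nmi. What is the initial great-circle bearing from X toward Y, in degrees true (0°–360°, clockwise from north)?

θ = atan2( sin Δλ·cos φ₂ ,  cos φ₁ sin φ₂ − sin φ₁ cos φ₂ cos Δλ )
  = atan2(-0.1510, +0.0592) = 291.41°

291.4°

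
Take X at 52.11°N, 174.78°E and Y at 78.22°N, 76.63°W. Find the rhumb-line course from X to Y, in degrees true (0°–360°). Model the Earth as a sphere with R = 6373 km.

Δψ = ln[tan(π/4+φ₂/2)/tan(π/4+φ₁/2)] = +1.2022
Δλ = +1.8953 rad (taken the short way round)
course = atan2(Δλ, Δψ) = 57.61°

57.6°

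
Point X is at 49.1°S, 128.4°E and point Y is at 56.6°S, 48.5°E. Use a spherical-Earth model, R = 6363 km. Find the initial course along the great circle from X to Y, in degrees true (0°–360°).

N = sin Δλ·cos φ₂ = -0.5420;  D = cos φ₁ sin φ₂ − sin φ₁ cos φ₂ cos Δλ = -0.4736
initial course = atan2(N, D) = 228.85°

228.8°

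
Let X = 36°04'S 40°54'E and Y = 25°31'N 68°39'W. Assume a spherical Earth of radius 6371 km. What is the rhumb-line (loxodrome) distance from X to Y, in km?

Rhumb course C = atan2(Δλ, Δψ) with Δψ = ln[tan(π/4+φ₂/2)/tan(π/4+φ₁/2)] = +1.1366, Δλ = -1.9120 → C = 300.73°
d = R·|Δφ| / |cos C| = 6371·1.07483 / 0.51097 = 13401 km

13401 km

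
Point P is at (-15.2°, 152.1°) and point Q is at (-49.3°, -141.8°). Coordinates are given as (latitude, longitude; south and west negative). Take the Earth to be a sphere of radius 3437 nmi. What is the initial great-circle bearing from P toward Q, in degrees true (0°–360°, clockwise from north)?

θ = atan2( sin Δλ·cos φ₂ ,  cos φ₁ sin φ₂ − sin φ₁ cos φ₂ cos Δλ )
  = atan2(+0.5962, -0.6623) = 138.01°

138.0°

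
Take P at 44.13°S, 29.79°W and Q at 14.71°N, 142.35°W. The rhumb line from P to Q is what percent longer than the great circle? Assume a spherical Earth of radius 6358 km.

Great circle: σ = 2.0299 rad → d_gc = Rσ = 12906.1 km
Rhumb: Δφ = +1.0270, Δλ = -1.9645, Δψ = +1.1197, q = Δφ/Δψ = 0.9172 → d_rh = R√(Δφ²+q²Δλ²) = 13186.3 km
Excess = (13186.3 − 12906.1) / 12906.1 = 280.2 / 12906.1 = 2.17% ≈ 2.2%

2.2%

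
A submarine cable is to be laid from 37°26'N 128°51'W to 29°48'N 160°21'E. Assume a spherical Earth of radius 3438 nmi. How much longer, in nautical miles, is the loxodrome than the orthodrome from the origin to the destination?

77 nmi

Great circle: cos σ = sin φ₁ sin φ₂ + cos φ₁ cos φ₂ cos Δλ,  σ = 1.0137 rad → d_gc = 3485.2 nmi
Rhumb line: Δψ = -0.1602, q = Δφ/Δψ = 0.8316, d_rh = R√(Δφ²+q²Δλ²) = 3562.5 nmi
Excess = 3562.5 − 3485.2 = 77.3 ≈ 77 nmi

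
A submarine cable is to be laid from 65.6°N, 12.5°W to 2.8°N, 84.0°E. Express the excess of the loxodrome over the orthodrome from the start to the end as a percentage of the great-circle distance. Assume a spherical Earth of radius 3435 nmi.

Great circle: σ = 1.5730 rad → d_gc = Rσ = 5403.3 nmi
Rhumb: Δφ = -1.0961, Δλ = +1.6842, Δψ = -1.4826, q = Δφ/Δψ = 0.7393 → d_rh = R√(Δφ²+q²Δλ²) = 5698.0 nmi
Excess = (5698.0 − 5403.3) / 5403.3 = 294.7 / 5403.3 = 5.454% ≈ 5.5%

5.5%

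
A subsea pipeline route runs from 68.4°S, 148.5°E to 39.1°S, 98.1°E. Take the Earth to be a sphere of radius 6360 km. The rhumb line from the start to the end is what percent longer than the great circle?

Great circle: σ = 0.6943 rad → d_gc = Rσ = 4415.9 km
Rhumb: Δφ = +0.5114, Δλ = -0.8796, Δψ = +0.9142, q = Δφ/Δψ = 0.5594 → d_rh = R√(Δφ²+q²Δλ²) = 4513.5 km
Excess = (4513.5 − 4415.9) / 4415.9 = 97.6 / 4415.9 = 2.21% ≈ 2.2%

2.2%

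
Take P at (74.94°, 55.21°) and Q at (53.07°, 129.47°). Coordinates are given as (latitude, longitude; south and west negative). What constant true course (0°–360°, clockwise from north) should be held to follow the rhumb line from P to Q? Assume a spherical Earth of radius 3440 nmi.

125.6°

Meridional parts: M(φ₁)=+2.0236, M(φ₂)=+1.0969 → ΔM = -0.9267;  Δλ = +1.2961 rad
tan C = Δλ / ΔM = -1.3986 → C = 125.56°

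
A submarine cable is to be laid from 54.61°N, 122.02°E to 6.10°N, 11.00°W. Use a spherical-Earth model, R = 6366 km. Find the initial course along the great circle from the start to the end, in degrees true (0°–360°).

310.2°

θ = atan2( sin Δλ·cos φ₂ ,  cos φ₁ sin φ₂ − sin φ₁ cos φ₂ cos Δλ )
  = atan2(-0.7270, +0.6146) = 310.21°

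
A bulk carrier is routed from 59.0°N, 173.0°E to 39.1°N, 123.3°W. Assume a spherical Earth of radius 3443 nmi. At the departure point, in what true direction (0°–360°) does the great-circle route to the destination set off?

87.5°

N = sin Δλ·cos φ₂ = +0.6957;  D = cos φ₁ sin φ₂ − sin φ₁ cos φ₂ cos Δλ = +0.0301
initial course = atan2(N, D) = 87.52°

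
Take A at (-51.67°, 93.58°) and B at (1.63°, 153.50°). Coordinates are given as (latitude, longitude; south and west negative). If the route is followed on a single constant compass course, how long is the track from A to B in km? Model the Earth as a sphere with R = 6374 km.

Rhumb course C = atan2(Δλ, Δψ) with Δψ = ln[tan(π/4+φ₂/2)/tan(π/4+φ₁/2)] = +1.0853, Δλ = +1.0458 → C = 43.94°
d = R·|Δφ| / |cos C| = 6374·0.93026 / 0.72009 = 8234 km

8234 km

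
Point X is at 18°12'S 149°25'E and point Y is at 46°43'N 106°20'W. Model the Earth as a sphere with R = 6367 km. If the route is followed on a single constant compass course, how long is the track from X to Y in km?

Rhumb course C = atan2(Δλ, Δψ) with Δψ = ln[tan(π/4+φ₂/2)/tan(π/4+φ₁/2)] = +1.2475, Δλ = +1.8195 → C = 55.56°
d = R·|Δφ| / |cos C| = 6367·1.13301 / 0.56549 = 12757 km

12757 km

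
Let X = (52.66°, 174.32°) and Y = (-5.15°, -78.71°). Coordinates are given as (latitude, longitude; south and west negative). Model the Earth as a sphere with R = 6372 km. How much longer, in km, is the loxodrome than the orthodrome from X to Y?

466 km

Great circle: cos σ = sin φ₁ sin φ₂ + cos φ₁ cos φ₂ cos Δλ,  σ = 1.8211 rad → d_gc = 11604.0 km
Rhumb line: Δψ = -1.1750, q = Δφ/Δψ = 0.8587, d_rh = R√(Δφ²+q²Δλ²) = 12070.1 km
Excess = 12070.1 − 11604.0 = 466.1 ≈ 466 km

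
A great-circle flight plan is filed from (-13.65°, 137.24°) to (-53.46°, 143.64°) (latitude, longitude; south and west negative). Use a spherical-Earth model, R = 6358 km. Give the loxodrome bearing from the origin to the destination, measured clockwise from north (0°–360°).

Meridional parts: M(φ₁)=-0.2405, M(φ₂)=-1.1082 → ΔM = -0.8677;  Δλ = +0.1117 rad
tan C = Δλ / ΔM = -0.1287 → C = 172.66°

172.7°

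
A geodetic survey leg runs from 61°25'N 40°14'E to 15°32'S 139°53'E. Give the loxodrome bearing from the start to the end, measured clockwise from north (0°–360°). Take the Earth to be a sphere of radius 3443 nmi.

133.4°

Δψ = ln[tan(π/4+φ₂/2)/tan(π/4+φ₁/2)] = -1.6420
Δλ = +1.7392 rad (taken the short way round)
course = atan2(Δλ, Δψ) = 133.35°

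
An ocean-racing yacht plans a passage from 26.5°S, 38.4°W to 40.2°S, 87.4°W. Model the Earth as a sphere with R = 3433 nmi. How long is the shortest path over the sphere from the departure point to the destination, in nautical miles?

cos σ = sin φ₁ sin φ₂ + cos φ₁ cos φ₂ cos Δλ
      = sin(-26.50°)sin(-40.20°) + cos(-26.50°)cos(-40.20°)cos(-49.00°) = 0.7364
σ = 42.570° → d = Rσ = 3433·0.74299 = 2551 nmi

2551 nmi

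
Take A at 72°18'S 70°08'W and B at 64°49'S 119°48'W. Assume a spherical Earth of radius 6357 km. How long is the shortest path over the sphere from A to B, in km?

2102 km

Haversine: a = sin²(Δφ/2)+cos φ₁ cos φ₂ sin²(Δλ/2) = 0.02708;  σ = 2·atan2(√a,√(1−a))
σ = 18.942° → d = Rσ = 6357·0.33061 = 2102 km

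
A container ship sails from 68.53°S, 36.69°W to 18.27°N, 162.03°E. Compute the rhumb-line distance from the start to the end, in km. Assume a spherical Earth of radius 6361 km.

Rhumb course C = atan2(Δλ, Δψ) with Δψ = ln[tan(π/4+φ₂/2)/tan(π/4+φ₁/2)] = +1.9873, Δλ = -2.8149 → C = 305.22°
d = R·|Δφ| / |cos C| = 6361·1.51495 / 0.57676 = 16708 km

16708 km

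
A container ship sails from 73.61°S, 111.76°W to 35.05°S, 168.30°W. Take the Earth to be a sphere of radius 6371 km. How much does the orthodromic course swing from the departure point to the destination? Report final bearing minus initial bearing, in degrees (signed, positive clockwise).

At departure: θ₁ = atan2(sin Δλ cos φ₂, cos φ₁ sin φ₂ − sin φ₁ cos φ₂ cos Δλ) = 291.64°
At arrival: θ₂ = atan2(sin Δλ cos φ₁, −cos φ₂ sin φ₁ + sin φ₂ cos φ₁ cos Δλ) = 341.31°
Δθ = θ₂ − θ₁ = +49.7°

+49.7°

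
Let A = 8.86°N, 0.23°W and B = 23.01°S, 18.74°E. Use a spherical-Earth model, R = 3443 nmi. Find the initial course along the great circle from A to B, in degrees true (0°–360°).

150.1°

N = sin Δλ·cos φ₂ = +0.2992;  D = cos φ₁ sin φ₂ − sin φ₁ cos φ₂ cos Δλ = -0.5203
initial course = atan2(N, D) = 150.10°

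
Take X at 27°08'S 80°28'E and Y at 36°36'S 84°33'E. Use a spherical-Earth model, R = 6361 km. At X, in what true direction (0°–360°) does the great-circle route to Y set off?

160.9°

N = sin Δλ·cos φ₂ = +0.0572;  D = cos φ₁ sin φ₂ − sin φ₁ cos φ₂ cos Δλ = -0.1654
initial course = atan2(N, D) = 160.93°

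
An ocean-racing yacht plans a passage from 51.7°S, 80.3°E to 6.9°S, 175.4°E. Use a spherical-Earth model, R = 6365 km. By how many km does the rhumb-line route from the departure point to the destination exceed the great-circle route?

378 km

Great circle: cos σ = sin φ₁ sin φ₂ + cos φ₁ cos φ₂ cos Δλ,  σ = 1.5312 rad → d_gc = 9746.1 km
Rhumb line: Δψ = +0.9370, q = Δφ/Δψ = 0.8345, d_rh = R√(Δφ²+q²Δλ²) = 10124.1 km
Excess = 10124.1 − 9746.1 = 378.0 ≈ 378 km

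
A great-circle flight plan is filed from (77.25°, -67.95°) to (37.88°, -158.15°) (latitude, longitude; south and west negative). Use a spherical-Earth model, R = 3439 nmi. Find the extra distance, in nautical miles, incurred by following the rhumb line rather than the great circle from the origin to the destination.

Great circle: cos σ = sin φ₁ sin φ₂ + cos φ₁ cos φ₂ cos Δλ,  σ = 0.9295 rad → d_gc = 3196.4 nmi
Rhumb line: Δψ = -1.4764, q = Δφ/Δψ = 0.4654, d_rh = R√(Δφ²+q²Δλ²) = 3454.5 nmi
Excess = 3454.5 − 3196.4 = 258.1 ≈ 258 nmi

258 nmi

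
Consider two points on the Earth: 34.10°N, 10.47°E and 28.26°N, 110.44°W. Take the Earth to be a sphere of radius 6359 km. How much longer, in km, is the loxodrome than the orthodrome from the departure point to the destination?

806 km

Great circle: cos σ = sin φ₁ sin φ₂ + cos φ₁ cos φ₂ cos Δλ,  σ = 1.6802 rad → d_gc = 10684.6 km
Rhumb line: Δψ = -0.1192, q = Δφ/Δψ = 0.8549, d_rh = R√(Δφ²+q²Δλ²) = 11490.5 km
Excess = 11490.5 − 10684.6 = 805.9 ≈ 806 km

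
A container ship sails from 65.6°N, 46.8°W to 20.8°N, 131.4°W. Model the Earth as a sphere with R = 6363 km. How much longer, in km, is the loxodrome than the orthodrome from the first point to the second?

399 km

Great circle: cos σ = sin φ₁ sin φ₂ + cos φ₁ cos φ₂ cos Δλ,  σ = 1.2028 rad → d_gc = 7653.5 km
Rhumb line: Δψ = -1.1602, q = Δφ/Δψ = 0.6739, d_rh = R√(Δφ²+q²Δλ²) = 8052.5 km
Excess = 8052.5 − 7653.5 = 399.0 ≈ 399 km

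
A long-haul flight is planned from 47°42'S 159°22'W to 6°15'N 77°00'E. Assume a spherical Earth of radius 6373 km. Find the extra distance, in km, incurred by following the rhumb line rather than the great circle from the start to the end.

628 km

Great circle: cos σ = sin φ₁ sin φ₂ + cos φ₁ cos φ₂ cos Δλ,  σ = 2.0388 rad → d_gc = 12993.0 km
Rhumb line: Δψ = +1.0590, q = Δφ/Δψ = 0.8892, d_rh = R√(Δφ²+q²Δλ²) = 13620.8 km
Excess = 13620.8 − 12993.0 = 627.8 ≈ 628 km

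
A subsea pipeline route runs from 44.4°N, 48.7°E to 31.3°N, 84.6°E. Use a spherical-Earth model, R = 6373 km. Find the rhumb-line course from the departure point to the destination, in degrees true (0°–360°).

Δψ = ln[tan(π/4+φ₂/2)/tan(π/4+φ₁/2)] = -0.2910
Δλ = +0.6266 rad (taken the short way round)
course = atan2(Δλ, Δψ) = 114.91°

114.9°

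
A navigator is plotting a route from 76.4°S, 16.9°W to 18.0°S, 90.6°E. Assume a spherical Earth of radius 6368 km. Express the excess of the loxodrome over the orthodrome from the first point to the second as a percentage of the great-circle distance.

Great circle: σ = 1.3355 rad → d_gc = Rσ = 8504.6 km
Rhumb: Δφ = +1.0193, Δλ = +1.8762, Δψ = +1.8071, q = Δφ/Δψ = 0.5640 → d_rh = R√(Δφ²+q²Δλ²) = 9356.4 km
Excess = (9356.4 − 8504.6) / 8504.6 = 851.8 / 8504.6 = 10.02% ≈ 10.0%

10.0%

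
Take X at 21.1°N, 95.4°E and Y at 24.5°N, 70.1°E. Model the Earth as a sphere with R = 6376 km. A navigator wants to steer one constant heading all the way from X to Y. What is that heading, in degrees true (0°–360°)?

Δψ = ln[tan(π/4+φ₂/2)/tan(π/4+φ₁/2)] = +0.0644
Δλ = -0.4416 rad (taken the short way round)
course = atan2(Δλ, Δψ) = 278.30°

278.3°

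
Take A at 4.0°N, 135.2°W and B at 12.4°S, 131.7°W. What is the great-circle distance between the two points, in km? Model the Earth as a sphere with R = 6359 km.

cos σ = sin φ₁ sin φ₂ + cos φ₁ cos φ₂ cos Δλ
      = sin(4.00°)sin(-12.40°) + cos(4.00°)cos(-12.40°)cos(3.50°) = 0.9575
σ = 16.765° → d = Rσ = 6359·0.29260 = 1861 km

1861 km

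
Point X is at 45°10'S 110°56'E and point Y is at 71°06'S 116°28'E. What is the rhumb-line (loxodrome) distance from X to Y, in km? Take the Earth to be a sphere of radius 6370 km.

2899 km

Rhumb course C = atan2(Δλ, Δψ) with Δψ = ln[tan(π/4+φ₂/2)/tan(π/4+φ₁/2)] = -0.9076, Δλ = +0.0966 → C = 173.93°
d = R·|Δφ| / |cos C| = 6370·0.45262 / 0.99439 = 2899 km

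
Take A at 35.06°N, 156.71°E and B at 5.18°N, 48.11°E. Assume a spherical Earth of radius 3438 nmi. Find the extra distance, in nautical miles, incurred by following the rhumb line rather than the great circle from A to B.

Great circle: cos σ = sin φ₁ sin φ₂ + cos φ₁ cos φ₂ cos Δλ,  σ = 1.7805 rad → d_gc = 6121.31 nmi
Rhumb line: Δψ = -0.5636, q = Δφ/Δψ = 0.9253, d_rh = R√(Δφ²+q²Δλ²) = 6290.84 nmi
Excess = 6290.84 − 6121.31 = 169.53 ≈ 170 nmi

170 nmi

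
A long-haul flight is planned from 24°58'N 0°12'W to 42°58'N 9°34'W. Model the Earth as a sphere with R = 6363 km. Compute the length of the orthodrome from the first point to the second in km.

2174 km

Haversine: a = sin²(Δφ/2)+cos φ₁ cos φ₂ sin²(Δλ/2) = 0.02889;  σ = 2·atan2(√a,√(1−a))
σ = 19.574° → d = Rσ = 6363·0.34162 = 2174 km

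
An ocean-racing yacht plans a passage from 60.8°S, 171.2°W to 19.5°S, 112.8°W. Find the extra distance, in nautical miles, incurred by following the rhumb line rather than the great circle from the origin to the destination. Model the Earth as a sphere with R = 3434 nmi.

Great circle: cos σ = sin φ₁ sin φ₂ + cos φ₁ cos φ₂ cos Δλ,  σ = 1.0094 rad → d_gc = 3466.3 nmi
Rhumb line: Δψ = +0.9981, q = Δφ/Δψ = 0.7222, d_rh = R√(Δφ²+q²Δλ²) = 3537.9 nmi
Excess = 3537.9 − 3466.3 = 71.6 ≈ 72 nmi

72 nmi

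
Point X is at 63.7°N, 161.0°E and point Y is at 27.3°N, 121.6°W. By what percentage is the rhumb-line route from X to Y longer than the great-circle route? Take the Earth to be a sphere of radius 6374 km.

Great circle: σ = 1.0506 rad → d_gc = Rσ = 6696.5 km
Rhumb: Δφ = -0.6353, Δλ = +1.3509, Δψ = -0.9584, q = Δφ/Δψ = 0.6629 → d_rh = R√(Δφ²+q²Δλ²) = 6998.1 km
Excess = (6998.1 − 6696.5) / 6696.5 = 301.6 / 6696.5 = 4.50% ≈ 4.5%

4.5%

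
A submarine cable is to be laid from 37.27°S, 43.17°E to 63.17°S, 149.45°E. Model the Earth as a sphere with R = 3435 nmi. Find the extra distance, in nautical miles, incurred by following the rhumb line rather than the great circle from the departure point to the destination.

Great circle: cos σ = sin φ₁ sin φ₂ + cos φ₁ cos φ₂ cos Δλ,  σ = 1.1155 rad → d_gc = 3831.9 nmi
Rhumb line: Δψ = -0.7314, q = Δφ/Δψ = 0.6180, d_rh = R√(Δφ²+q²Δλ²) = 4232.9 nmi
Excess = 4232.9 − 3831.9 = 401.0 ≈ 401 nmi

401 nmi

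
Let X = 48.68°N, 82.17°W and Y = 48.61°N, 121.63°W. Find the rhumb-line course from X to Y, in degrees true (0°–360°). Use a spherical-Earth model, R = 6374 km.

Meridional parts: M(φ₁)=+0.9753, M(φ₂)=+0.9735 → ΔM = -0.0018;  Δλ = -0.6887 rad
tan C = Δλ / ΔM = +372.4586 → C = 269.85°

269.8°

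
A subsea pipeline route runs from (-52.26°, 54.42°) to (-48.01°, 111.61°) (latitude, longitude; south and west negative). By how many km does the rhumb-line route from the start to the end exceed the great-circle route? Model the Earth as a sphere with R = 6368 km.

Great circle: cos σ = sin φ₁ sin φ₂ + cos φ₁ cos φ₂ cos Δλ,  σ = 0.6272 rad → d_gc = 3994.3 km
Rhumb line: Δψ = +0.1158, q = Δφ/Δψ = 0.6404, d_rh = R√(Δφ²+q²Δλ²) = 4097.9 km
Excess = 4097.9 − 3994.3 = 103.6 ≈ 104 km

104 km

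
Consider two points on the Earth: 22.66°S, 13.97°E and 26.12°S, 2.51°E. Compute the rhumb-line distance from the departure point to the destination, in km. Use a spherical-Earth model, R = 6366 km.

1221 km

Δψ = ln[tan(π/4+φ₂/2)/tan(π/4+φ₁/2)] = -0.0663;  Δφ = -0.0604 rad,  Δλ = -0.2000 rad
q = Δφ/Δψ = 0.9106
d = R·√(Δφ² + q²Δλ²) = 6366·0.19188 = 1221 km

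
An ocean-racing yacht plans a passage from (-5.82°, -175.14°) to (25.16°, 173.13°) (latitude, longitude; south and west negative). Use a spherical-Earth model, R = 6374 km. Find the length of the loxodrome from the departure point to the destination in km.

3673 km

Rhumb course C = atan2(Δλ, Δψ) with Δψ = ln[tan(π/4+φ₂/2)/tan(π/4+φ₁/2)] = +0.5557, Δλ = -0.2047 → C = 339.78°
d = R·|Δφ| / |cos C| = 6374·0.54070 / 0.93835 = 3673 km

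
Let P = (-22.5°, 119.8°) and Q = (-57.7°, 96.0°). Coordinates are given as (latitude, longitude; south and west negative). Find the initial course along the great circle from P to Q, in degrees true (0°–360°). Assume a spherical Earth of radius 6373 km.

N = sin Δλ·cos φ₂ = -0.2156;  D = cos φ₁ sin φ₂ − sin φ₁ cos φ₂ cos Δλ = -0.5938
initial course = atan2(N, D) = 199.96°

200.0°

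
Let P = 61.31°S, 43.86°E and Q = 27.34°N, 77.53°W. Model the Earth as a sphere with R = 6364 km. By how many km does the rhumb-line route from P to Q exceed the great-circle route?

632 km

Great circle: cos σ = sin φ₁ sin φ₂ + cos φ₁ cos φ₂ cos Δλ,  σ = 2.2459 rad → d_gc = 14293.1 km
Rhumb line: Δψ = +1.8600, q = Δφ/Δψ = 0.8318, d_rh = R√(Δφ²+q²Δλ²) = 14924.8 km
Excess = 14924.8 − 14293.1 = 631.7 ≈ 632 km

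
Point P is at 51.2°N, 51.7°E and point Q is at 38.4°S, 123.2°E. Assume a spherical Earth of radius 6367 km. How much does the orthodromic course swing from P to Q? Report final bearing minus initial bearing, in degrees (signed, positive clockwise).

+12.9°

At departure: θ₁ = atan2(sin Δλ cos φ₂, cos φ₁ sin φ₂ − sin φ₁ cos φ₂ cos Δλ) = 128.11°
At arrival: θ₂ = atan2(sin Δλ cos φ₁, −cos φ₂ sin φ₁ + sin φ₂ cos φ₁ cos Δλ) = 141.02°
Δθ = θ₂ − θ₁ = +12.9°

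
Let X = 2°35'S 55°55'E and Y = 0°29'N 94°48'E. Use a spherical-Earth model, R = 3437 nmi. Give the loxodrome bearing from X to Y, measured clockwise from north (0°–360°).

85.5°

Meridional parts: M(φ₁)=-0.0451, M(φ₂)=+0.0084 → ΔM = +0.0535;  Δλ = +0.6786 rad
tan C = Δλ / ΔM = +12.6757 → C = 85.49°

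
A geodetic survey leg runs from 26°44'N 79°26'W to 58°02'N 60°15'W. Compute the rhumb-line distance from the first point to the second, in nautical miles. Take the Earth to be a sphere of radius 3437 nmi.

Rhumb course C = atan2(Δλ, Δψ) with Δψ = ln[tan(π/4+φ₂/2)/tan(π/4+φ₁/2)] = +0.7658, Δλ = +0.3348 → C = 23.62°
d = R·|Δφ| / |cos C| = 3437·0.54629 / 0.91625 = 2049 nmi

2049 nmi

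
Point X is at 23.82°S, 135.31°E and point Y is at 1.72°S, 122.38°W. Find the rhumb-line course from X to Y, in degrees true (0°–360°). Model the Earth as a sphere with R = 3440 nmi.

77.4°

Δψ = ln[tan(π/4+φ₂/2)/tan(π/4+φ₁/2)] = +0.3982
Δλ = +1.7856 rad (taken the short way round)
course = atan2(Δλ, Δψ) = 77.43°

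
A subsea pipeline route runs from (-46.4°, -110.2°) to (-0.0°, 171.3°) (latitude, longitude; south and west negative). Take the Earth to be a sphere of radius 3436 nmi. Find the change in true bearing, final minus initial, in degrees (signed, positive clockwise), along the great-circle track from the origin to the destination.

Initial bearing θ₁ = atan2(sin Δλ cos φ₂, cos φ₁ sin φ₂ − sin φ₁ cos φ₂ cos Δλ) = 278.38°
Final bearing θ₂ = (initial bearing from the destination back to the start) + 180° = 316.98°
Δθ = θ₂ − θ₁ = +38.6°

+38.6°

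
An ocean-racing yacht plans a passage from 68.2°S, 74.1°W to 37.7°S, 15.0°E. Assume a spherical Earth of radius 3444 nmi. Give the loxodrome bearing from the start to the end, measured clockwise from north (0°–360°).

Meridional parts: M(φ₁)=-1.6473, M(φ₂)=-0.7114 → ΔM = +0.9359;  Δλ = +1.5551 rad
tan C = Δλ / ΔM = +1.6615 → C = 58.96°

59.0°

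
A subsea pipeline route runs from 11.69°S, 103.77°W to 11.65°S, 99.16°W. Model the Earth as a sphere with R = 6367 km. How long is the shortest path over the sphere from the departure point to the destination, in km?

Haversine: a = sin²(Δφ/2)+cos φ₁ cos φ₂ sin²(Δλ/2) = 0.00155;  σ = 2·atan2(√a,√(1−a))
σ = 4.515° → d = Rσ = 6367·0.07880 = 502 km

502 km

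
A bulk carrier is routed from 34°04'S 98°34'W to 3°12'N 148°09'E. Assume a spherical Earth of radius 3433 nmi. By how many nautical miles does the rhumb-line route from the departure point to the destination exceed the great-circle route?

Great circle: cos σ = sin φ₁ sin φ₂ + cos φ₁ cos φ₂ cos Δλ,  σ = 1.9371 rad → d_gc = 6650.2 nmi
Rhumb line: Δψ = +0.6889, q = Δφ/Δψ = 0.9441, d_rh = R√(Δφ²+q²Δλ²) = 6786.0 nmi
Excess = 6786.0 − 6650.2 = 135.8 ≈ 136 nmi

136 nmi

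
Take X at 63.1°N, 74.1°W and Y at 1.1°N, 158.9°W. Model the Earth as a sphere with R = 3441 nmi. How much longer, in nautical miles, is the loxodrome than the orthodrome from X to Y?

190 nmi

Great circle: cos σ = sin φ₁ sin φ₂ + cos φ₁ cos φ₂ cos Δλ,  σ = 1.5126 rad → d_gc = 5205.0 nmi
Rhumb line: Δψ = -1.4114, q = Δφ/Δψ = 0.7667, d_rh = R√(Δφ²+q²Δλ²) = 5395.3 nmi
Excess = 5395.3 − 5205.0 = 190.3 ≈ 190 nmi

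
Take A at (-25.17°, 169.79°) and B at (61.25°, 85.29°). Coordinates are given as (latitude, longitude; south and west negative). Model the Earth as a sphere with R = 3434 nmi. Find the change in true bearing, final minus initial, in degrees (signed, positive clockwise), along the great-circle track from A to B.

Initial bearing θ₁ = atan2(sin Δλ cos φ₂, cos φ₁ sin φ₂ − sin φ₁ cos φ₂ cos Δλ) = 329.51°
Final bearing θ₂ = (initial bearing from the destination back to the start) + 180° = 287.30°
Δθ = θ₂ − θ₁ = -42.2°

-42.2°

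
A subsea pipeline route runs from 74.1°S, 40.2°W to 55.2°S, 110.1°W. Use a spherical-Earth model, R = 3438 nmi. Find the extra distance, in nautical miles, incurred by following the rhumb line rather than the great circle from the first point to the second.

Great circle: cos σ = sin φ₁ sin φ₂ + cos φ₁ cos φ₂ cos Δλ,  σ = 0.5671 rad → d_gc = 1949.7 nmi
Rhumb line: Δψ = +0.8083, q = Δφ/Δψ = 0.4081, d_rh = R√(Δφ²+q²Δλ²) = 2053.4 nmi
Excess = 2053.4 − 1949.7 = 103.7 ≈ 104 nmi

104 nmi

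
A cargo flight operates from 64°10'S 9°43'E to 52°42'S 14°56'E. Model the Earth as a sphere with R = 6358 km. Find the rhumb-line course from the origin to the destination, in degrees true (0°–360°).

13.3°

Δψ = ln[tan(π/4+φ₂/2)/tan(π/4+φ₁/2)] = +0.3864
Δλ = +0.0910 rad (taken the short way round)
course = atan2(Δλ, Δψ) = 13.26°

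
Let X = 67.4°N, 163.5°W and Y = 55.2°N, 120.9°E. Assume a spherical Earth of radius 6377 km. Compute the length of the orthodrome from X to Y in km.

3967 km

cos σ = sin φ₁ sin φ₂ + cos φ₁ cos φ₂ cos Δλ
      = sin(67.40°)sin(55.20°) + cos(67.40°)cos(55.20°)cos(-75.60°) = 0.8126
σ = 35.646° → d = Rσ = 6377·0.62213 = 3967 km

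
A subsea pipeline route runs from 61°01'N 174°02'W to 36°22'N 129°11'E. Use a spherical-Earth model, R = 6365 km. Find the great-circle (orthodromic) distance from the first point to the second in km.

4767 km

Haversine: a = sin²(Δφ/2)+cos φ₁ cos φ₂ sin²(Δλ/2) = 0.13378;  σ = 2·atan2(√a,√(1−a))
σ = 42.909° → d = Rσ = 6365·0.74891 = 4767 km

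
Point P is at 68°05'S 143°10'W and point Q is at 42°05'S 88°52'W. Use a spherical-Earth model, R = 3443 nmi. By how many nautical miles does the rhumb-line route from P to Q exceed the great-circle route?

61 nmi

Great circle: cos σ = sin φ₁ sin φ₂ + cos φ₁ cos φ₂ cos Δλ,  σ = 0.6706 rad → d_gc = 2309.0 nmi
Rhumb line: Δψ = +0.8307, q = Δφ/Δψ = 0.5463, d_rh = R√(Δφ²+q²Δλ²) = 2370.3 nmi
Excess = 2370.3 − 2309.0 = 61.3 ≈ 61 nmi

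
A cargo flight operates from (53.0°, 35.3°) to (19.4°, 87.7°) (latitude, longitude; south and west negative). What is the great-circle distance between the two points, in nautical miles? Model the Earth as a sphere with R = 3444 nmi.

3143 nmi

Haversine: a = sin²(Δφ/2)+cos φ₁ cos φ₂ sin²(Δλ/2) = 0.19419;  σ = 2·atan2(√a,√(1−a))
σ = 52.293° → d = Rσ = 3444·0.91269 = 3143 nmi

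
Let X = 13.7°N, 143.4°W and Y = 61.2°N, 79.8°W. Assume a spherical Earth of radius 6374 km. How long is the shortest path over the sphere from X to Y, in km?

7280 km

Haversine: a = sin²(Δφ/2)+cos φ₁ cos φ₂ sin²(Δλ/2) = 0.29217;  σ = 2·atan2(√a,√(1−a))
σ = 65.440° → d = Rσ = 6374·1.14214 = 7280 km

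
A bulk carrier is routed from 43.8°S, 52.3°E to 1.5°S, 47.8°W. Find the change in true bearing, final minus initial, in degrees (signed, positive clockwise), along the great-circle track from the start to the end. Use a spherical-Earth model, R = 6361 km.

Initial bearing θ₁ = atan2(sin Δλ cos φ₂, cos φ₁ sin φ₂ − sin φ₁ cos φ₂ cos Δλ) = 261.89°
Final bearing θ₂ = (initial bearing from the destination back to the start) + 180° = 314.37°
Δθ = θ₂ − θ₁ = +52.5°

+52.5°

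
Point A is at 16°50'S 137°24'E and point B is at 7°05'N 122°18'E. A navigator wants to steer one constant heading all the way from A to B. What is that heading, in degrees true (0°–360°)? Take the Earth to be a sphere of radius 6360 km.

Meridional parts: M(φ₁)=-0.2981, M(φ₂)=+0.1239 → ΔM = +0.4221;  Δλ = -0.2635 rad
tan C = Δλ / ΔM = -0.6244 → C = 328.02°

328.0°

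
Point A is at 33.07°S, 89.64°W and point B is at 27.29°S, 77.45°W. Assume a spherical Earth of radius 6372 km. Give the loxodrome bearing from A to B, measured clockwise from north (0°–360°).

Meridional parts: M(φ₁)=-0.6122, M(φ₂)=-0.4954 → ΔM = +0.1168;  Δλ = +0.2128 rad
tan C = Δλ / ΔM = +1.8218 → C = 61.24°

61.2°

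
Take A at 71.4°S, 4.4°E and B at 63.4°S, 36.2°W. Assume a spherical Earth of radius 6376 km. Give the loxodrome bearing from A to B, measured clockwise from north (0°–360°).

297.4°

Δψ = ln[tan(π/4+φ₂/2)/tan(π/4+φ₁/2)] = +0.3671
Δλ = -0.7086 rad (taken the short way round)
course = atan2(Δλ, Δψ) = 297.39°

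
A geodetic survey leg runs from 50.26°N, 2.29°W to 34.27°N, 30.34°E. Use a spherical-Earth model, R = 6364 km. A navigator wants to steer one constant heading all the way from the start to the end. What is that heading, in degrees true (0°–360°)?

123.7°

Δψ = ln[tan(π/4+φ₂/2)/tan(π/4+φ₁/2)] = -0.3804
Δλ = +0.5695 rad (taken the short way round)
course = atan2(Δλ, Δψ) = 123.74°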